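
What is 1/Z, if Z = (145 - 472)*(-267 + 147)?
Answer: 1/39240 ≈ 2.5484e-5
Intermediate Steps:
Z = 39240 (Z = -327*(-120) = 39240)
1/Z = 1/39240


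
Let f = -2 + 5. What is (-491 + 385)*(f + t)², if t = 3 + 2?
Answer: -6784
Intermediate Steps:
f = 3
t = 5
(-491 + 385)*(f + t)² = (-491 + 385)*(3 + 5)² = -106*8² = -106*64 = -6784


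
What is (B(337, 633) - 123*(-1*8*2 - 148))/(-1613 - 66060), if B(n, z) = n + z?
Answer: -682/2183 ≈ -0.31241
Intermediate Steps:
(B(337, 633) - 123*(-1*8*2 - 148))/(-1613 - 66060) = ((337 + 633) - 123*(-1*8*2 - 148))/(-1613 - 66060) = (970 - 123*(-8*2 - 148))/(-67673) = (970 - 123*(-16 - 148))*(-1/67673) = (970 - 123*(-164))*(-1/67673) = (970 + 20172)*(-1/67673) = 21142*(-1/67673) = -682/2183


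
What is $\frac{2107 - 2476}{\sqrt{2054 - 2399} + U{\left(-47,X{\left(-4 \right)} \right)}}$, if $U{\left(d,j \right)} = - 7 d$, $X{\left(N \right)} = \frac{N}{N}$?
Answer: $- \frac{121401}{108586} + \frac{369 i \sqrt{345}}{108586} \approx -1.118 + 0.063119 i$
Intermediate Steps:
$X{\left(N \right)} = 1$
$\frac{2107 - 2476}{\sqrt{2054 - 2399} + U{\left(-47,X{\left(-4 \right)} \right)}} = \frac{2107 - 2476}{\sqrt{2054 - 2399} - -329} = - \frac{369}{\sqrt{-345} + 329} = - \frac{369}{i \sqrt{345} + 329} = - \frac{369}{329 + i \sqrt{345}}$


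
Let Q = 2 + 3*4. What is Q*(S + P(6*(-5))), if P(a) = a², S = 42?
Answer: 13188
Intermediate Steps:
Q = 14 (Q = 2 + 12 = 14)
Q*(S + P(6*(-5))) = 14*(42 + (6*(-5))²) = 14*(42 + (-30)²) = 14*(42 + 900) = 14*942 = 13188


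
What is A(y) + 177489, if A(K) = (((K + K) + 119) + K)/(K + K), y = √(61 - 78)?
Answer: 354981/2 - 7*I*√17/2 ≈ 1.7749e+5 - 14.431*I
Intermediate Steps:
y = I*√17 (y = √(-17) = I*√17 ≈ 4.1231*I)
A(K) = (119 + 3*K)/(2*K) (A(K) = ((2*K + 119) + K)/((2*K)) = ((119 + 2*K) + K)*(1/(2*K)) = (119 + 3*K)*(1/(2*K)) = (119 + 3*K)/(2*K))
A(y) + 177489 = (119 + 3*(I*√17))/(2*((I*√17))) + 177489 = (-I*√17/17)*(119 + 3*I*√17)/2 + 177489 = -I*√17*(119 + 3*I*√17)/34 + 177489 = 177489 - I*√17*(119 + 3*I*√17)/34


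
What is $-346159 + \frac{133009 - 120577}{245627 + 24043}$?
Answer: $- \frac{15558114183}{44945} \approx -3.4616 \cdot 10^{5}$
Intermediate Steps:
$-346159 + \frac{133009 - 120577}{245627 + 24043} = -346159 + \frac{12432}{269670} = -346159 + 12432 \cdot \frac{1}{269670} = -346159 + \frac{2072}{44945} = - \frac{15558114183}{44945}$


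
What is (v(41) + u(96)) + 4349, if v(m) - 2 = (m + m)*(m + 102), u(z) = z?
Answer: 16173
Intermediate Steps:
v(m) = 2 + 2*m*(102 + m) (v(m) = 2 + (m + m)*(m + 102) = 2 + (2*m)*(102 + m) = 2 + 2*m*(102 + m))
(v(41) + u(96)) + 4349 = ((2 + 2*41² + 204*41) + 96) + 4349 = ((2 + 2*1681 + 8364) + 96) + 4349 = ((2 + 3362 + 8364) + 96) + 4349 = (11728 + 96) + 4349 = 11824 + 4349 = 16173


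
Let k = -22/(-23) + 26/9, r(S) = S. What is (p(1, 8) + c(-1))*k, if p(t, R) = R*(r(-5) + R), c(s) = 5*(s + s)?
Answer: 11144/207 ≈ 53.836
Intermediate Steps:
c(s) = 10*s (c(s) = 5*(2*s) = 10*s)
p(t, R) = R*(-5 + R)
k = 796/207 (k = -22*(-1/23) + 26*(⅑) = 22/23 + 26/9 = 796/207 ≈ 3.8454)
(p(1, 8) + c(-1))*k = (8*(-5 + 8) + 10*(-1))*(796/207) = (8*3 - 10)*(796/207) = (24 - 10)*(796/207) = 14*(796/207) = 11144/207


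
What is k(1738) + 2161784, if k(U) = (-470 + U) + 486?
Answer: 2163538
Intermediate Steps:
k(U) = 16 + U
k(1738) + 2161784 = (16 + 1738) + 2161784 = 1754 + 2161784 = 2163538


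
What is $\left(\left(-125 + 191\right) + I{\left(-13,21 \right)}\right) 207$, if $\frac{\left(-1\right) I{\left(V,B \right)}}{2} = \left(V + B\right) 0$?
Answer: $13662$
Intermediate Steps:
$I{\left(V,B \right)} = 0$ ($I{\left(V,B \right)} = - 2 \left(V + B\right) 0 = - 2 \left(B + V\right) 0 = \left(-2\right) 0 = 0$)
$\left(\left(-125 + 191\right) + I{\left(-13,21 \right)}\right) 207 = \left(\left(-125 + 191\right) + 0\right) 207 = \left(66 + 0\right) 207 = 66 \cdot 207 = 13662$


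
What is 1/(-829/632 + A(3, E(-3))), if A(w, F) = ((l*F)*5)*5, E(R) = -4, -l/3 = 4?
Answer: 632/757571 ≈ 0.00083425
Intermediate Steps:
l = -12 (l = -3*4 = -12)
A(w, F) = -300*F (A(w, F) = (-12*F*5)*5 = -60*F*5 = -300*F)
1/(-829/632 + A(3, E(-3))) = 1/(-829/632 - 300*(-4)) = 1/(-829*1/632 + 1200) = 1/(-829/632 + 1200) = 1/(757571/632) = 632/757571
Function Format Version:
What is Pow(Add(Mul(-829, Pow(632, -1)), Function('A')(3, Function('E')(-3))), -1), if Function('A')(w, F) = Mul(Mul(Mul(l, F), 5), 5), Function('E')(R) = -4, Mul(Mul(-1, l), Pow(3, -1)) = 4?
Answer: Rational(632, 757571) ≈ 0.00083425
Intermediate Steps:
l = -12 (l = Mul(-3, 4) = -12)
Function('A')(w, F) = Mul(-300, F) (Function('A')(w, F) = Mul(Mul(Mul(-12, F), 5), 5) = Mul(Mul(-60, F), 5) = Mul(-300, F))
Pow(Add(Mul(-829, Pow(632, -1)), Function('A')(3, Function('E')(-3))), -1) = Pow(Add(Mul(-829, Pow(632, -1)), Mul(-300, -4)), -1) = Pow(Add(Mul(-829, Rational(1, 632)), 1200), -1) = Pow(Add(Rational(-829, 632), 1200), -1) = Pow(Rational(757571, 632), -1) = Rational(632, 757571)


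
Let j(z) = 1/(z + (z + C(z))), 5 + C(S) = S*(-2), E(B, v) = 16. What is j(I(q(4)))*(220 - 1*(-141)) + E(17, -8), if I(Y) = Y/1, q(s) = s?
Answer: -281/5 ≈ -56.200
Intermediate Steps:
C(S) = -5 - 2*S (C(S) = -5 + S*(-2) = -5 - 2*S)
I(Y) = Y (I(Y) = Y*1 = Y)
j(z) = -⅕ (j(z) = 1/(z + (z + (-5 - 2*z))) = 1/(z + (-5 - z)) = 1/(-5) = -⅕)
j(I(q(4)))*(220 - 1*(-141)) + E(17, -8) = -(220 - 1*(-141))/5 + 16 = -(220 + 141)/5 + 16 = -⅕*361 + 16 = -361/5 + 16 = -281/5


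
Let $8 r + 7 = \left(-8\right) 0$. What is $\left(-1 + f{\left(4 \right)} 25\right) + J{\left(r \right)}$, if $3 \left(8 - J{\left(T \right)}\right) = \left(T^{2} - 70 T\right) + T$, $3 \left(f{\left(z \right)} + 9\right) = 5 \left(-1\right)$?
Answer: $- \frac{17923}{64} \approx -280.05$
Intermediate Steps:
$f{\left(z \right)} = - \frac{32}{3}$ ($f{\left(z \right)} = -9 + \frac{5 \left(-1\right)}{3} = -9 + \frac{1}{3} \left(-5\right) = -9 - \frac{5}{3} = - \frac{32}{3}$)
$r = - \frac{7}{8}$ ($r = - \frac{7}{8} + \frac{\left(-8\right) 0}{8} = - \frac{7}{8} + \frac{1}{8} \cdot 0 = - \frac{7}{8} + 0 = - \frac{7}{8} \approx -0.875$)
$J{\left(T \right)} = 8 + 23 T - \frac{T^{2}}{3}$ ($J{\left(T \right)} = 8 - \frac{\left(T^{2} - 70 T\right) + T}{3} = 8 - \frac{T^{2} - 69 T}{3} = 8 - \left(- 23 T + \frac{T^{2}}{3}\right) = 8 + 23 T - \frac{T^{2}}{3}$)
$\left(-1 + f{\left(4 \right)} 25\right) + J{\left(r \right)} = \left(-1 - \frac{800}{3}\right) + \left(8 + 23 \left(- \frac{7}{8}\right) - \frac{\left(- \frac{7}{8}\right)^{2}}{3}\right) = \left(-1 - \frac{800}{3}\right) - \frac{2377}{192} = - \frac{803}{3} - \frac{2377}{192} = - \frac{17923}{64}$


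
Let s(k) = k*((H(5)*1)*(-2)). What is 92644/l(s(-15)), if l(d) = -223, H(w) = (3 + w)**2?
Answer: -92644/223 ≈ -415.44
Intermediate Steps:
s(k) = -128*k (s(k) = k*(((3 + 5)**2*1)*(-2)) = k*((8**2*1)*(-2)) = k*((64*1)*(-2)) = k*(64*(-2)) = k*(-128) = -128*k)
92644/l(s(-15)) = 92644/(-223) = 92644*(-1/223) = -92644/223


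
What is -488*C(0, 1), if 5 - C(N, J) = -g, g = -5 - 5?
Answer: 2440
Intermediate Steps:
g = -10
C(N, J) = -5 (C(N, J) = 5 - (-1)*(-10) = 5 - 1*10 = 5 - 10 = -5)
-488*C(0, 1) = -488*(-5) = 2440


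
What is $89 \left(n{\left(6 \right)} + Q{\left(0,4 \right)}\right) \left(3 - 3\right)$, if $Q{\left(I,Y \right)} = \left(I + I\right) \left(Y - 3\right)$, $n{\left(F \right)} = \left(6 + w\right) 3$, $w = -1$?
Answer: $0$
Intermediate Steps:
$n{\left(F \right)} = 15$ ($n{\left(F \right)} = \left(6 - 1\right) 3 = 5 \cdot 3 = 15$)
$Q{\left(I,Y \right)} = 2 I \left(-3 + Y\right)$
$89 \left(n{\left(6 \right)} + Q{\left(0,4 \right)}\right) \left(3 - 3\right) = 89 \left(15 + 2 \cdot 0 \left(-3 + 4\right)\right) \left(3 - 3\right) = 89 \left(15 + 2 \cdot 0 \cdot 1\right) \left(3 - 3\right) = 89 \left(15 + 0\right) 0 = 89 \cdot 15 \cdot 0 = 89 \cdot 0 = 0$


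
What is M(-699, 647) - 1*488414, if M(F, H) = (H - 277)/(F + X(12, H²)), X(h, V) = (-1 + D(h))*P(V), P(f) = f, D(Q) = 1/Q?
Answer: -2253096278458/4613087 ≈ -4.8841e+5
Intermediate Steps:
X(h, V) = V*(-1 + 1/h) (X(h, V) = (-1 + 1/h)*V = V*(-1 + 1/h))
M(F, H) = (-277 + H)/(F - 11*H²/12) (M(F, H) = (H - 277)/(F + (-H² + H²/12)) = (-277 + H)/(F + (-H² + H²*(1/12))) = (-277 + H)/(F + (-H² + H²/12)) = (-277 + H)/(F - 11*H²/12))
M(-699, 647) - 1*488414 = 12*(-277 + 647)/(-11*647² + 12*(-699)) - 1*488414 = 12*370/(-11*418609 - 8388) - 488414 = 12*370/(-4604699 - 8388) - 488414 = 12*370/(-4613087) - 488414 = 12*(-1/4613087)*370 - 488414 = -4440/4613087 - 488414 = -2253096278458/4613087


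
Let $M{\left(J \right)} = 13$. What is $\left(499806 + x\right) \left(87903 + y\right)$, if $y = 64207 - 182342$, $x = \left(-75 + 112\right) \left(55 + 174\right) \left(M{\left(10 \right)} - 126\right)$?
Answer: $13835463176$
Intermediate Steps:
$x = -957449$ ($x = \left(-75 + 112\right) \left(55 + 174\right) \left(13 - 126\right) = 37 \cdot 229 \left(-113\right) = 37 \left(-25877\right) = -957449$)
$y = -118135$
$\left(499806 + x\right) \left(87903 + y\right) = \left(499806 - 957449\right) \left(87903 - 118135\right) = \left(-457643\right) \left(-30232\right) = 13835463176$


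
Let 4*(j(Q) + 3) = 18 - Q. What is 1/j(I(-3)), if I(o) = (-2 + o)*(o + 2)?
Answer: 4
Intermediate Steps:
I(o) = (-2 + o)*(2 + o)
j(Q) = 3/2 - Q/4 (j(Q) = -3 + (18 - Q)/4 = -3 + (9/2 - Q/4) = 3/2 - Q/4)
1/j(I(-3)) = 1/(3/2 - (-4 + (-3)²)/4) = 1/(3/2 - (-4 + 9)/4) = 1/(3/2 - ¼*5) = 1/(3/2 - 5/4) = 1/(¼) = 4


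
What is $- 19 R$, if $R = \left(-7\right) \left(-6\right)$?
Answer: $-798$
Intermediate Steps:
$R = 42$
$- 19 R = \left(-19\right) 42 = -798$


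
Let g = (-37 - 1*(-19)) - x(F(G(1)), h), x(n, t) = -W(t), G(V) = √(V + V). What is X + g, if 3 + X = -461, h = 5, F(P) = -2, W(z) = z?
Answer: -477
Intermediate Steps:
G(V) = √2*√V (G(V) = √(2*V) = √2*√V)
x(n, t) = -t
X = -464 (X = -3 - 461 = -464)
g = -13 (g = (-37 - 1*(-19)) - (-1)*5 = (-37 + 19) - 1*(-5) = -18 + 5 = -13)
X + g = -464 - 13 = -477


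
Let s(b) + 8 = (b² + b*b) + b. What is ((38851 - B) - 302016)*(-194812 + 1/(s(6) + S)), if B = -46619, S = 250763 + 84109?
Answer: 7064891304330519/167471 ≈ 4.2186e+10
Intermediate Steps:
S = 334872
s(b) = -8 + b + 2*b² (s(b) = -8 + ((b² + b*b) + b) = -8 + ((b² + b²) + b) = -8 + (2*b² + b) = -8 + (b + 2*b²) = -8 + b + 2*b²)
((38851 - B) - 302016)*(-194812 + 1/(s(6) + S)) = ((38851 - 1*(-46619)) - 302016)*(-194812 + 1/((-8 + 6 + 2*6²) + 334872)) = ((38851 + 46619) - 302016)*(-194812 + 1/((-8 + 6 + 2*36) + 334872)) = (85470 - 302016)*(-194812 + 1/((-8 + 6 + 72) + 334872)) = -216546*(-194812 + 1/(70 + 334872)) = -216546*(-194812 + 1/334942) = -216546*(-65250720903/334942) = 7064891304330519/167471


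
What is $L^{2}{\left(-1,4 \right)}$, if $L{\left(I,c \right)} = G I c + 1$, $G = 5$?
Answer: $361$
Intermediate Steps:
$L{\left(I,c \right)} = 1 + 5 I c$ ($L{\left(I,c \right)} = 5 I c + 1 = 1 + 5 I c$)
$L^{2}{\left(-1,4 \right)} = \left(1 + 5 \left(-1\right) 4\right)^{2} = \left(1 - 20\right)^{2} = \left(-19\right)^{2} = 361$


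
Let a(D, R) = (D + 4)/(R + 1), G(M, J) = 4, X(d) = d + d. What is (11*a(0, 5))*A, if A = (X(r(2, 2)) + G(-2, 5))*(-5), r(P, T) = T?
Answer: -880/3 ≈ -293.33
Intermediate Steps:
X(d) = 2*d
a(D, R) = (4 + D)/(1 + R)
A = -40 (A = (2*2 + 4)*(-5) = (4 + 4)*(-5) = 8*(-5) = -40)
(11*a(0, 5))*A = (11*((4 + 0)/(1 + 5)))*(-40) = (11*(4/6))*(-40) = (11*((1/6)*4))*(-40) = (11*(2/3))*(-40) = (22/3)*(-40) = -880/3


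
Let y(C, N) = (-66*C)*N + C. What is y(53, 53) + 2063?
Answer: -183278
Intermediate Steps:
y(C, N) = C - 66*C*N (y(C, N) = -66*C*N + C = C - 66*C*N)
y(53, 53) + 2063 = 53*(1 - 66*53) + 2063 = 53*(1 - 3498) + 2063 = 53*(-3497) + 2063 = -185341 + 2063 = -183278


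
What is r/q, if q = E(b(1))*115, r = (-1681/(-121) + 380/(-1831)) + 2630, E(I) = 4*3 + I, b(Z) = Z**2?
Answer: 45054697/25478365 ≈ 1.7684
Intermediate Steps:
E(I) = 12 + I
r = 585711061/221551 (r = (-1681*(-1/121) + 380*(-1/1831)) + 2630 = (1681/121 - 380/1831) + 2630 = 3031931/221551 + 2630 = 585711061/221551 ≈ 2643.7)
q = 1495 (q = (12 + 1**2)*115 = (12 + 1)*115 = 13*115 = 1495)
r/q = (585711061/221551)/1495 = (585711061/221551)*(1/1495) = 45054697/25478365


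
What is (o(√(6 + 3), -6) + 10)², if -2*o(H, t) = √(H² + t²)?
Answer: 445/4 - 30*√5 ≈ 44.168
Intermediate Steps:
o(H, t) = -√(H² + t²)/2
(o(√(6 + 3), -6) + 10)² = (-√((√(6 + 3))² + (-6)²)/2 + 10)² = (-√((√9)² + 36)/2 + 10)² = (-√(3² + 36)/2 + 10)² = (-√(9 + 36)/2 + 10)² = (-3*√5/2 + 10)² = (10 - 3*√5/2)²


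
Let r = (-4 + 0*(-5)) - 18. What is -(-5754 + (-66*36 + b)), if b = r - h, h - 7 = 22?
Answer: 8181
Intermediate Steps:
h = 29 (h = 7 + 22 = 29)
r = -22 (r = (-4 + 0) - 18 = -4 - 18 = -22)
b = -51 (b = -22 - 1*29 = -22 - 29 = -51)
-(-5754 + (-66*36 + b)) = -(-5754 + (-66*36 - 51)) = -(-5754 + (-2376 - 51)) = -(-5754 - 2427) = -1*(-8181) = 8181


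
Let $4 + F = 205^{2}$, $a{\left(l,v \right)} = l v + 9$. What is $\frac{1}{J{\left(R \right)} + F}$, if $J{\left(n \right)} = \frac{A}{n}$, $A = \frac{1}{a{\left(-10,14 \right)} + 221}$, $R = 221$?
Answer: $\frac{19890}{835797691} \approx 2.3798 \cdot 10^{-5}$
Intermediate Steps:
$a{\left(l,v \right)} = 9 + l v$
$F = 42021$ ($F = -4 + 205^{2} = -4 + 42025 = 42021$)
$A = \frac{1}{90}$ ($A = \frac{1}{\left(9 - 140\right) + 221} = \frac{1}{-131 + 221} = \frac{1}{90} \approx 0.011111$)
$J{\left(n \right)} = \frac{1}{90 n}$
$\frac{1}{J{\left(R \right)} + F} = \frac{1}{\frac{1}{90 \cdot 221} + 42021} = \frac{1}{\frac{1}{90} \cdot \frac{1}{221} + 42021} = \frac{1}{\frac{1}{19890} + 42021} = \frac{1}{\frac{835797691}{19890}} = \frac{19890}{835797691}$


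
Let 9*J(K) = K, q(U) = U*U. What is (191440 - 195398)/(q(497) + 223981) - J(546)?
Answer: -42866027/706485 ≈ -60.675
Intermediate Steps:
q(U) = U**2
J(K) = K/9
(191440 - 195398)/(q(497) + 223981) - J(546) = (191440 - 195398)/(497**2 + 223981) - 546/9 = -3958/(247009 + 223981) - 1*182/3 = -3958/470990 - 182/3 = -3958*1/470990 - 182/3 = -1979/235495 - 182/3 = -42866027/706485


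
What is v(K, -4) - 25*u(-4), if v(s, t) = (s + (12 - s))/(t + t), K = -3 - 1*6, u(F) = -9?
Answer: 447/2 ≈ 223.50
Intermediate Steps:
K = -9 (K = -3 - 6 = -9)
v(s, t) = 6/t (v(s, t) = 12/((2*t)) = 12*(1/(2*t)) = 6/t)
v(K, -4) - 25*u(-4) = 6/(-4) - 25*(-9) = 6*(-¼) + 225 = -3/2 + 225 = 447/2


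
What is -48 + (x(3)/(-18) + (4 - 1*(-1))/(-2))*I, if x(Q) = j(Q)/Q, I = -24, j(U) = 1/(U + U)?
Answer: 326/27 ≈ 12.074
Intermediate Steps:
j(U) = 1/(2*U)
x(Q) = 1/(2*Q²) (x(Q) = (1/(2*Q))/Q = 1/(2*Q²))
-48 + (x(3)/(-18) + (4 - 1*(-1))/(-2))*I = -48 + (((½)/3²)/(-18) + (4 - 1*(-1))/(-2))*(-24) = -48 + (((½)*(⅑))*(-1/18) + (4 + 1)*(-½))*(-24) = -48 + ((1/18)*(-1/18) + 5*(-½))*(-24) = -48 + (-1/324 - 5/2)*(-24) = -48 - 811/324*(-24) = -48 + 1622/27 = 326/27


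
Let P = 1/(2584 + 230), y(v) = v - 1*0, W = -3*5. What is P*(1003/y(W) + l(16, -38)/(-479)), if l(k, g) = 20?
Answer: -480737/20218590 ≈ -0.023777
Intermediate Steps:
W = -15
y(v) = v (y(v) = v + 0 = v)
P = 1/2814 ≈ 0.00035537
P*(1003/y(W) + l(16, -38)/(-479)) = (1003/(-15) + 20/(-479))/2814 = (1003*(-1/15) + 20*(-1/479))/2814 = (-1003/15 - 20/479)/2814 = (1/2814)*(-480737/7185) = -480737/20218590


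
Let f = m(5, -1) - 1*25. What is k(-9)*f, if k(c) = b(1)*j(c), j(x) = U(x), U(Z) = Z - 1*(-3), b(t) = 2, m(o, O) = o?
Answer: 240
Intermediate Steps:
U(Z) = 3 + Z (U(Z) = Z + 3 = 3 + Z)
j(x) = 3 + x
k(c) = 6 + 2*c (k(c) = 2*(3 + c) = 6 + 2*c)
f = -20 (f = 5 - 1*25 = 5 - 25 = -20)
k(-9)*f = (6 + 2*(-9))*(-20) = (6 - 18)*(-20) = -12*(-20) = 240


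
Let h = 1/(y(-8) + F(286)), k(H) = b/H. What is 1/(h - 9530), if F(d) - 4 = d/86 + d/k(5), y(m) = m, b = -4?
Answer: -30803/293552676 ≈ -0.00010493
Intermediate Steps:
k(H) = -4/H
F(d) = 4 - 213*d/172 (F(d) = 4 + (d/86 + d/((-4/5))) = 4 + (d*(1/86) + d/((-4*⅕))) = 4 + (d/86 + d/(-⅘)) = 4 + (d/86 + d*(-5/4)) = 4 + (d/86 - 5*d/4) = 4 - 213*d/172)
h = -86/30803 (h = 1/(-8 + (4 - 213/172*286)) = 1/(-8 + (4 - 30459/86)) = 1/(-8 - 30115/86) = 1/(-30803/86) = -86/30803 ≈ -0.0027919)
1/(h - 9530) = 1/(-86/30803 - 9530) = 1/(-293552676/30803) = -30803/293552676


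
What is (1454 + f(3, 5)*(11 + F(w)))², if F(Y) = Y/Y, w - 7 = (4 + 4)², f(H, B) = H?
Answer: 2220100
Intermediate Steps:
w = 71 (w = 7 + (4 + 4)² = 7 + 8² = 7 + 64 = 71)
F(Y) = 1
(1454 + f(3, 5)*(11 + F(w)))² = (1454 + 3*(11 + 1))² = (1454 + 3*12)² = (1454 + 36)² = 1490² = 2220100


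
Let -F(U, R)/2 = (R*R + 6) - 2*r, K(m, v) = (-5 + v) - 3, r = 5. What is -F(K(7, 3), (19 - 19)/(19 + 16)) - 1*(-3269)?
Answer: 3261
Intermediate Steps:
K(m, v) = -8 + v
F(U, R) = 8 - 2*R**2 (F(U, R) = -2*((R*R + 6) - 2*5) = -2*((R**2 + 6) - 10) = -2*((6 + R**2) - 10) = -2*(-4 + R**2) = 8 - 2*R**2)
-F(K(7, 3), (19 - 19)/(19 + 16)) - 1*(-3269) = -(8 - 2*(19 - 19)**2/(19 + 16)**2) - 1*(-3269) = -(8 - 2*(0/35)**2) + 3269 = -(8 - 2*(0*(1/35))**2) + 3269 = -(8 - 2*0**2) + 3269 = -(8 - 2*0) + 3269 = -(8 + 0) + 3269 = -1*8 + 3269 = -8 + 3269 = 3261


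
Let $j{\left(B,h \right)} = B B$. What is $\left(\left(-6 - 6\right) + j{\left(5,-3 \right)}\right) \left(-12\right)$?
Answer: $-156$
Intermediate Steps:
$j{\left(B,h \right)} = B^{2}$
$\left(\left(-6 - 6\right) + j{\left(5,-3 \right)}\right) \left(-12\right) = \left(\left(-6 - 6\right) + 5^{2}\right) \left(-12\right) = \left(-12 + 25\right) \left(-12\right) = 13 \left(-12\right) = -156$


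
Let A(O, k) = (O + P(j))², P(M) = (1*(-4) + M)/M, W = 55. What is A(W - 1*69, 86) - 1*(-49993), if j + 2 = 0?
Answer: 50114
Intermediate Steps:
j = -2 (j = -2 + 0 = -2)
P(M) = (-4 + M)/M
A(O, k) = (3 + O)² (A(O, k) = (O + (-4 - 2)/(-2))² = (O - ½*(-6))² = (O + 3)² = (3 + O)²)
A(W - 1*69, 86) - 1*(-49993) = (3 + (55 - 1*69))² - 1*(-49993) = (3 + (55 - 69))² + 49993 = (3 - 14)² + 49993 = (-11)² + 49993 = 121 + 49993 = 50114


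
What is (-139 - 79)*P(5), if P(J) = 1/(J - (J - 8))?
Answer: -109/4 ≈ -27.250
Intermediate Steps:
P(J) = ⅛ (P(J) = 1/(J - (-8 + J)) = 1/(J + (8 - J)) = 1/8 = ⅛)
(-139 - 79)*P(5) = (-139 - 79)*(⅛) = -218*⅛ = -109/4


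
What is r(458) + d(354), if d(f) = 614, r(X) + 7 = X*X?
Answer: 210371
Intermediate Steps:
r(X) = -7 + X**2 (r(X) = -7 + X*X = -7 + X**2)
r(458) + d(354) = (-7 + 458**2) + 614 = (-7 + 209764) + 614 = 209757 + 614 = 210371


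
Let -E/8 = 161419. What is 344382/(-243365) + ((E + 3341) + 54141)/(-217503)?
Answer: 6829595588/1604018715 ≈ 4.2578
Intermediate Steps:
E = -1291352 (E = -8*161419 = -1291352)
344382/(-243365) + ((E + 3341) + 54141)/(-217503) = 344382/(-243365) + ((-1291352 + 3341) + 54141)/(-217503) = 344382*(-1/243365) + (-1288011 + 54141)*(-1/217503) = -344382/243365 - 1233870*(-1/217503) = -344382/243365 + 37390/6591 = 6829595588/1604018715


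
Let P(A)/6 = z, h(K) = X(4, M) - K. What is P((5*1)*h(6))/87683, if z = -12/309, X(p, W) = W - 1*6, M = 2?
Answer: -24/9031349 ≈ -2.6574e-6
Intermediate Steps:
X(p, W) = -6 + W (X(p, W) = W - 6 = -6 + W)
h(K) = -4 - K (h(K) = (-6 + 2) - K = -4 - K)
z = -4/103 (z = -12*1/309 = -4/103 ≈ -0.038835)
P(A) = -24/103 (P(A) = 6*(-4/103) = -24/103)
P((5*1)*h(6))/87683 = -24/103/87683 = -24/103*1/87683 = -24/9031349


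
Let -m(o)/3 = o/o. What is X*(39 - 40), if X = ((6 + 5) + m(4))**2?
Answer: -64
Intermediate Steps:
m(o) = -3 (m(o) = -3*o/o = -3*1 = -3)
X = 64 (X = ((6 + 5) - 3)**2 = (11 - 3)**2 = 8**2 = 64)
X*(39 - 40) = 64*(39 - 40) = 64*(-1) = -64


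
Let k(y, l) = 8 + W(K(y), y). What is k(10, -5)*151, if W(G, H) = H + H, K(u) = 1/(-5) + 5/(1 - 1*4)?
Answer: 4228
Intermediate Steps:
K(u) = -28/15 (K(u) = 1*(-1/5) + 5/(1 - 4) = -1/5 + 5/(-3) = -1/5 + 5*(-1/3) = -1/5 - 5/3 = -28/15)
W(G, H) = 2*H
k(y, l) = 8 + 2*y
k(10, -5)*151 = (8 + 2*10)*151 = (8 + 20)*151 = 28*151 = 4228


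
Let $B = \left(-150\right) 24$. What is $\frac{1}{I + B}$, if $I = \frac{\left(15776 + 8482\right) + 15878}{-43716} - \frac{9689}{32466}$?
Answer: $- \frac{118273638}{425928981775} \approx -0.00027768$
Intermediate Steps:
$I = - \frac{143884975}{118273638}$ ($I = \left(24258 + 15878\right) \left(- \frac{1}{43716}\right) - \frac{9689}{32466} = 40136 \left(- \frac{1}{43716}\right) - \frac{9689}{32466} = - \frac{10034}{10929} - \frac{9689}{32466} = - \frac{143884975}{118273638} \approx -1.2165$)
$B = -3600$
$\frac{1}{I + B} = \frac{1}{- \frac{143884975}{118273638} - 3600} = \frac{1}{- \frac{425928981775}{118273638}} = - \frac{118273638}{425928981775}$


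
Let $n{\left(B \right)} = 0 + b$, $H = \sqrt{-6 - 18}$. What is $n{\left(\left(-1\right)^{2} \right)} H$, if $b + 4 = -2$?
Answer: $- 12 i \sqrt{6} \approx - 29.394 i$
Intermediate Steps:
$b = -6$ ($b = -4 - 2 = -6$)
$H = 2 i \sqrt{6}$ ($H = \sqrt{-24} = 2 i \sqrt{6} \approx 4.899 i$)
$n{\left(B \right)} = -6$ ($n{\left(B \right)} = 0 - 6 = -6$)
$n{\left(\left(-1\right)^{2} \right)} H = - 6 \cdot 2 i \sqrt{6} = - 12 i \sqrt{6}$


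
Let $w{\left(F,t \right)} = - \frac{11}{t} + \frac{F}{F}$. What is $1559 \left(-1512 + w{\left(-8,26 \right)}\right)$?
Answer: $- \frac{61264023}{26} \approx -2.3563 \cdot 10^{6}$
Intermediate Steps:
$w{\left(F,t \right)} = 1 - \frac{11}{t}$ ($w{\left(F,t \right)} = - \frac{11}{t} + 1 = 1 - \frac{11}{t}$)
$1559 \left(-1512 + w{\left(-8,26 \right)}\right) = 1559 \left(-1512 + \frac{-11 + 26}{26}\right) = 1559 \left(-1512 + \frac{1}{26} \cdot 15\right) = 1559 \left(-1512 + \frac{15}{26}\right) = 1559 \left(- \frac{39297}{26}\right) = - \frac{61264023}{26}$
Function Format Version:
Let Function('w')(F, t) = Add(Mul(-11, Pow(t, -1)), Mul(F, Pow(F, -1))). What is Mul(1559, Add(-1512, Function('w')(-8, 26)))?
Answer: Rational(-61264023, 26) ≈ -2.3563e+6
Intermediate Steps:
Function('w')(F, t) = Add(1, Mul(-11, Pow(t, -1))) (Function('w')(F, t) = Add(Mul(-11, Pow(t, -1)), 1) = Add(1, Mul(-11, Pow(t, -1))))
Mul(1559, Add(-1512, Function('w')(-8, 26))) = Mul(1559, Add(-1512, Mul(Pow(26, -1), Add(-11, 26)))) = Mul(1559, Add(-1512, Mul(Rational(1, 26), 15))) = Mul(1559, Add(-1512, Rational(15, 26))) = Mul(1559, Rational(-39297, 26)) = Rational(-61264023, 26)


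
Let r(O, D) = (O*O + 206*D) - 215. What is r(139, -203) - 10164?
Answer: -32876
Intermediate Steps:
r(O, D) = -215 + O² + 206*D (r(O, D) = (O² + 206*D) - 215 = -215 + O² + 206*D)
r(139, -203) - 10164 = (-215 + 139² + 206*(-203)) - 10164 = (-215 + 19321 - 41818) - 10164 = -22712 - 10164 = -32876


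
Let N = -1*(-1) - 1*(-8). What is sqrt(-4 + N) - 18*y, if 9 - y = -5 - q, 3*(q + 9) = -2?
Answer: -78 + sqrt(5) ≈ -75.764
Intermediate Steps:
q = -29/3 (q = -9 + (1/3)*(-2) = -9 - 2/3 = -29/3 ≈ -9.6667)
N = 9 (N = 1 + 8 = 9)
y = 13/3 (y = 9 - (-5 - 1*(-29/3)) = 9 - (-5 + 29/3) = 9 - 1*14/3 = 9 - 14/3 = 13/3 ≈ 4.3333)
sqrt(-4 + N) - 18*y = sqrt(-4 + 9) - 18*13/3 = sqrt(5) - 78 = -78 + sqrt(5)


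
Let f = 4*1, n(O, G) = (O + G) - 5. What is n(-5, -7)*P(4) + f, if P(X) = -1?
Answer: 21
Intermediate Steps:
n(O, G) = -5 + G + O (n(O, G) = (G + O) - 5 = -5 + G + O)
f = 4
n(-5, -7)*P(4) + f = (-5 - 7 - 5)*(-1) + 4 = -17*(-1) + 4 = 17 + 4 = 21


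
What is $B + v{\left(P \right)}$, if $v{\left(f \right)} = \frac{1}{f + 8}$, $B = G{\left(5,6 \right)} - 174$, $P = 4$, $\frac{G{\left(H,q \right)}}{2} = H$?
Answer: $- \frac{1967}{12} \approx -163.92$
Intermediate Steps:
$G{\left(H,q \right)} = 2 H$
$B = -164$ ($B = 2 \cdot 5 - 174 = 10 - 174 = -164$)
$v{\left(f \right)} = \frac{1}{8 + f}$
$B + v{\left(P \right)} = -164 + \frac{1}{8 + 4} = -164 + \frac{1}{12} = - \frac{1967}{12}$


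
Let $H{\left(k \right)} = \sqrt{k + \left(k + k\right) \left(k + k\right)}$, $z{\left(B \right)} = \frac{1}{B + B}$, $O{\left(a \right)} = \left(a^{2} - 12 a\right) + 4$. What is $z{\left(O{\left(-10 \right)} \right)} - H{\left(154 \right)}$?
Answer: $\frac{1}{448} - \sqrt{95018} \approx -308.25$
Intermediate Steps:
$O{\left(a \right)} = 4 + a^{2} - 12 a$
$z{\left(B \right)} = \frac{1}{2 B}$
$H{\left(k \right)} = \sqrt{k + 4 k^{2}}$ ($H{\left(k \right)} = \sqrt{k + 2 k 2 k} = \sqrt{k + 4 k^{2}}$)
$z{\left(O{\left(-10 \right)} \right)} - H{\left(154 \right)} = \frac{1}{2 \left(4 + \left(-10\right)^{2} - -120\right)} - \sqrt{154 \left(1 + 4 \cdot 154\right)} = \frac{1}{2 \left(4 + 100 + 120\right)} - \sqrt{154 \left(1 + 616\right)} = \frac{1}{2 \cdot 224} - \sqrt{154 \cdot 617} = \frac{1}{2} \cdot \frac{1}{224} - \sqrt{95018} = \frac{1}{448} - \sqrt{95018}$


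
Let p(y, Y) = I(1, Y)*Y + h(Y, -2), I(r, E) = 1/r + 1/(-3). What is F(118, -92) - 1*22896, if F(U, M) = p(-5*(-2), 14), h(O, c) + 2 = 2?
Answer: -68660/3 ≈ -22887.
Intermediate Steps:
h(O, c) = 0 (h(O, c) = -2 + 2 = 0)
I(r, E) = -⅓ + 1/r (I(r, E) = 1/r + 1*(-⅓) = 1/r - ⅓ = -⅓ + 1/r)
p(y, Y) = 2*Y/3 (p(y, Y) = ((⅓)*(3 - 1*1)/1)*Y + 0 = ((⅓)*1*(3 - 1))*Y + 0 = ((⅓)*1*2)*Y + 0 = 2*Y/3 + 0 = 2*Y/3)
F(U, M) = 28/3 (F(U, M) = (⅔)*14 = 28/3)
F(118, -92) - 1*22896 = 28/3 - 1*22896 = 28/3 - 22896 = -68660/3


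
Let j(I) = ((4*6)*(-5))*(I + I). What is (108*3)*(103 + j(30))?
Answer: -2299428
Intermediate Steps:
j(I) = -240*I (j(I) = (24*(-5))*(2*I) = -240*I)
(108*3)*(103 + j(30)) = (108*3)*(103 - 240*30) = 324*(103 - 7200) = 324*(-7097) = -2299428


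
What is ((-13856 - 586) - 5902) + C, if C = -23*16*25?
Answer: -29544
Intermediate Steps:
C = -9200 (C = -368*25 = -9200)
((-13856 - 586) - 5902) + C = ((-13856 - 586) - 5902) - 9200 = (-14442 - 5902) - 9200 = -20344 - 9200 = -29544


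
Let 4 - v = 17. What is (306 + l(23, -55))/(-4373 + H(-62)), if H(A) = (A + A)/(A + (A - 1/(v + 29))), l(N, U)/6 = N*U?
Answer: 4819580/2892807 ≈ 1.6661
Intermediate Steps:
v = -13 (v = 4 - 1*17 = 4 - 17 = -13)
l(N, U) = 6*N*U (l(N, U) = 6*(N*U) = 6*N*U)
H(A) = 2*A/(-1/16 + 2*A) (H(A) = (A + A)/(A + (A - 1/(-13 + 29))) = (2*A)/(A + (A - 1/16)) = (2*A)/(A + (-1/16 + A)) = (2*A)/(-1/16 + 2*A) = 2*A/(-1/16 + 2*A))
(306 + l(23, -55))/(-4373 + H(-62)) = (306 + 6*23*(-55))/(-4373 + 32*(-62)/(-1 + 32*(-62))) = (306 - 7590)/(-4373 + 32*(-62)/(-1 - 1984)) = -7284/(-4373 + 32*(-62)/(-1985)) = -7284/(-4373 + 32*(-62)*(-1/1985)) = -7284/(-4373 + 1984/1985) = -7284/(-8678421/1985) = -7284*(-1985/8678421) = 4819580/2892807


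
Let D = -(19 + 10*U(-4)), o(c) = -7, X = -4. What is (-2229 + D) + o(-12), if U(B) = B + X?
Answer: -2175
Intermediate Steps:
U(B) = -4 + B (U(B) = B - 4 = -4 + B)
D = 61 (D = -(19 + 10*(-4 - 4)) = -(19 + 10*(-8)) = -(19 - 80) = -1*(-61) = 61)
(-2229 + D) + o(-12) = (-2229 + 61) - 7 = -2168 - 7 = -2175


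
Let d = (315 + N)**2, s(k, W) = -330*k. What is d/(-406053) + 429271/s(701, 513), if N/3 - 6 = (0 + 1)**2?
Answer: -7423074409/3478971870 ≈ -2.1337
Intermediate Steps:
N = 21 (N = 18 + 3*(0 + 1)**2 = 18 + 3*1**2 = 18 + 3*1 = 18 + 3 = 21)
d = 112896 (d = (315 + 21)**2 = 336**2 = 112896)
d/(-406053) + 429271/s(701, 513) = 112896/(-406053) + 429271/((-330*701)) = 112896*(-1/406053) + 429271/(-231330) = -12544/45117 + 429271*(-1/231330) = -12544/45117 - 429271/231330 = -7423074409/3478971870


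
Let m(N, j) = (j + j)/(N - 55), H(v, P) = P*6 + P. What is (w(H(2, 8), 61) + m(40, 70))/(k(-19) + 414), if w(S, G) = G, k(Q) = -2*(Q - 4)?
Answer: 31/276 ≈ 0.11232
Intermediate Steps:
H(v, P) = 7*P (H(v, P) = 6*P + P = 7*P)
k(Q) = 8 - 2*Q (k(Q) = -2*(-4 + Q) = 8 - 2*Q)
m(N, j) = 2*j/(-55 + N) (m(N, j) = (2*j)/(-55 + N) = 2*j/(-55 + N))
(w(H(2, 8), 61) + m(40, 70))/(k(-19) + 414) = (61 + 2*70/(-55 + 40))/((8 - 2*(-19)) + 414) = (61 + 2*70/(-15))/((8 + 38) + 414) = (61 + 2*70*(-1/15))/(46 + 414) = (61 - 28/3)/460 = (155/3)*(1/460) = 31/276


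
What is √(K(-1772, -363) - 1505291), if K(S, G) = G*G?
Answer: I*√1373522 ≈ 1172.0*I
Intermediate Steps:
K(S, G) = G²
√(K(-1772, -363) - 1505291) = √((-363)² - 1505291) = √(131769 - 1505291) = √(-1373522) = I*√1373522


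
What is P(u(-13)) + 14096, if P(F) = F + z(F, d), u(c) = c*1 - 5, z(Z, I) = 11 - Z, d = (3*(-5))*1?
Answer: 14107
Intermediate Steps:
d = -15 (d = -15*1 = -15)
u(c) = -5 + c (u(c) = c - 5 = -5 + c)
P(F) = 11 (P(F) = F + (11 - F) = 11)
P(u(-13)) + 14096 = 11 + 14096 = 14107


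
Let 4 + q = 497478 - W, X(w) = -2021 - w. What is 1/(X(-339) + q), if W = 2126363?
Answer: -1/1630571 ≈ -6.1328e-7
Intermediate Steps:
q = -1628889 (q = -4 + (497478 - 1*2126363) = -4 + (497478 - 2126363) = -4 - 1628885 = -1628889)
1/(X(-339) + q) = 1/((-2021 - 1*(-339)) - 1628889) = 1/((-2021 + 339) - 1628889) = 1/(-1682 - 1628889) = 1/(-1630571) = -1/1630571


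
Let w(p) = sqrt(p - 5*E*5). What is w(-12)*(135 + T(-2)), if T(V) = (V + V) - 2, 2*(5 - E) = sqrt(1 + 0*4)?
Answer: 129*I*sqrt(498)/2 ≈ 1439.4*I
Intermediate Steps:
E = 9/2 (E = 5 - sqrt(1 + 0*4)/2 = 5 - sqrt(1 + 0)/2 = 5 - sqrt(1)/2 = 5 - 1/2*1 = 5 - 1/2 = 9/2 ≈ 4.5000)
T(V) = -2 + 2*V (T(V) = 2*V - 2 = -2 + 2*V)
w(p) = sqrt(-225/2 + p) (w(p) = sqrt(p - 5*9/2*5) = sqrt(p - 45/2*5) = sqrt(p - 225/2) = sqrt(-225/2 + p))
w(-12)*(135 + T(-2)) = (sqrt(-450 + 4*(-12))/2)*(135 + (-2 + 2*(-2))) = (sqrt(-450 - 48)/2)*(135 + (-2 - 4)) = (sqrt(-498)/2)*(135 - 6) = ((I*sqrt(498))/2)*129 = (I*sqrt(498)/2)*129 = 129*I*sqrt(498)/2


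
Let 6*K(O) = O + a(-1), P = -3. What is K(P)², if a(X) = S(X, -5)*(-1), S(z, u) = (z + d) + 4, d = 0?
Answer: 1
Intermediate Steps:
S(z, u) = 4 + z (S(z, u) = (z + 0) + 4 = z + 4 = 4 + z)
a(X) = -4 - X (a(X) = (4 + X)*(-1) = -4 - X)
K(O) = -½ + O/6 (K(O) = (O + (-4 - 1*(-1)))/6 = (O + (-4 + 1))/6 = (O - 3)/6 = (-3 + O)/6 = -½ + O/6)
K(P)² = (-½ + (⅙)*(-3))² = (-½ - ½)² = (-1)² = 1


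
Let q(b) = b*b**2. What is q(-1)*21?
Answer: -21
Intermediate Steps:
q(b) = b**3
q(-1)*21 = (-1)**3*21 = -1*21 = -21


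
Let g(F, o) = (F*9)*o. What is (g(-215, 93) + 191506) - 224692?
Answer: -213141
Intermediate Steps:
g(F, o) = 9*F*o (g(F, o) = (9*F)*o = 9*F*o)
(g(-215, 93) + 191506) - 224692 = (9*(-215)*93 + 191506) - 224692 = (-179955 + 191506) - 224692 = 11551 - 224692 = -213141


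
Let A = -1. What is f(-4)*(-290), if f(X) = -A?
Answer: -290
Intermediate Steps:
f(X) = 1 (f(X) = -1*(-1) = 1)
f(-4)*(-290) = 1*(-290) = -290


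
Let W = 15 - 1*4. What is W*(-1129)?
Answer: -12419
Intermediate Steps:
W = 11 (W = 15 - 4 = 11)
W*(-1129) = 11*(-1129) = -12419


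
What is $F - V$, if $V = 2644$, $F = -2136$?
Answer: $-4780$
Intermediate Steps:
$F - V = -2136 - 2644 = -4780$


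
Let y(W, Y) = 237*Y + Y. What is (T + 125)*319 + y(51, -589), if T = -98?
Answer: -131569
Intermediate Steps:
y(W, Y) = 238*Y
(T + 125)*319 + y(51, -589) = (-98 + 125)*319 + 238*(-589) = 27*319 - 140182 = 8613 - 140182 = -131569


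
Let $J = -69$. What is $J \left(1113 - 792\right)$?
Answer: $-22149$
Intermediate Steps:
$J \left(1113 - 792\right) = - 69 \left(1113 - 792\right) = \left(-69\right) 321 = -22149$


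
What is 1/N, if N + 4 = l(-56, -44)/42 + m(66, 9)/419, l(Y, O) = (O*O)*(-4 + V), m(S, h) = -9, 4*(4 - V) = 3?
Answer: -2933/113193 ≈ -0.025912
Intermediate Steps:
V = 13/4 (V = 4 - ¼*3 = 4 - ¾ = 13/4 ≈ 3.2500)
l(Y, O) = -3*O²/4 (l(Y, O) = (O*O)*(-4 + 13/4) = O²*(-¾) = -3*O²/4)
N = -113193/2933 (N = -4 + (-¾*(-44)²/42 - 9/419) = -4 + (-¾*1936*(1/42) - 9*1/419) = -4 + (-1452*1/42 - 9/419) = -4 + (-242/7 - 9/419) = -4 - 101461/2933 = -113193/2933 ≈ -38.593)
1/N = 1/(-113193/2933) = -2933/113193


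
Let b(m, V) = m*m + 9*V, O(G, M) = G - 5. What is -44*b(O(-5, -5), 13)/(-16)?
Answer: 2387/4 ≈ 596.75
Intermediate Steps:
O(G, M) = -5 + G
b(m, V) = m**2 + 9*V
-44*b(O(-5, -5), 13)/(-16) = -44*((-5 - 5)**2 + 9*13)/(-16) = -44*((-10)**2 + 117)*(-1)/16 = -44*(100 + 117)*(-1)/16 = -9548*(-1)/16 = -44*(-217/16) = 2387/4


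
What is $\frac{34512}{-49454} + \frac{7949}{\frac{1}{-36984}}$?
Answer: $- \frac{7269387289488}{24727} \approx -2.9399 \cdot 10^{8}$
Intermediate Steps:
$\frac{34512}{-49454} + \frac{7949}{\frac{1}{-36984}} = 34512 \left(- \frac{1}{49454}\right) + \frac{7949}{- \frac{1}{36984}} = - \frac{17256}{24727} + 7949 \left(-36984\right) = - \frac{17256}{24727} - 293985816 = - \frac{7269387289488}{24727}$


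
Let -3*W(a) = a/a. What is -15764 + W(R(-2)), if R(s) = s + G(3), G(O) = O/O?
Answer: -47293/3 ≈ -15764.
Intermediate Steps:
G(O) = 1
R(s) = 1 + s (R(s) = s + 1 = 1 + s)
W(a) = -⅓ (W(a) = -a/(3*a) = -⅓*1 = -⅓)
-15764 + W(R(-2)) = -15764 - ⅓ = -47293/3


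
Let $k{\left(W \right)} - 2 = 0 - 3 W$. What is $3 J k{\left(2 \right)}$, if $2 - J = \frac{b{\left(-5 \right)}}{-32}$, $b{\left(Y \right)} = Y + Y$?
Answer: $- \frac{81}{4} \approx -20.25$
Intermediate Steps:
$b{\left(Y \right)} = 2 Y$
$k{\left(W \right)} = 2 - 3 W$ ($k{\left(W \right)} = 2 + \left(0 - 3 W\right) = 2 - 3 W$)
$J = \frac{27}{16}$ ($J = 2 - \frac{2 \left(-5\right)}{-32} = 2 - \left(-10\right) \left(- \frac{1}{32}\right) = 2 - \frac{5}{16} = \frac{27}{16} \approx 1.6875$)
$3 J k{\left(2 \right)} = 3 \cdot \frac{27}{16} \left(2 - 6\right) = \frac{81 \left(2 - 6\right)}{16} = \frac{81}{16} \left(-4\right) = - \frac{81}{4}$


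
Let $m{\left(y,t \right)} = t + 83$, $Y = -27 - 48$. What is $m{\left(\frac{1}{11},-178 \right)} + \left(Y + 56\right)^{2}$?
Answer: $266$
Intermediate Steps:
$Y = -75$
$m{\left(y,t \right)} = 83 + t$
$m{\left(\frac{1}{11},-178 \right)} + \left(Y + 56\right)^{2} = \left(83 - 178\right) + \left(-75 + 56\right)^{2} = -95 + \left(-19\right)^{2} = -95 + 361 = 266$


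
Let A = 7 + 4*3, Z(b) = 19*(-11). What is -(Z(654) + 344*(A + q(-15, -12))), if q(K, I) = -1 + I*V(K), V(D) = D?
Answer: -67903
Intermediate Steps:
Z(b) = -209
A = 19 (A = 7 + 12 = 19)
q(K, I) = -1 + I*K
-(Z(654) + 344*(A + q(-15, -12))) = -(-209 + 344*(19 + (-1 - 12*(-15)))) = -(-209 + 344*(19 + (-1 + 180))) = -(-209 + 344*(19 + 179)) = -(-209 + 344*198) = -(-209 + 68112) = -1*67903 = -67903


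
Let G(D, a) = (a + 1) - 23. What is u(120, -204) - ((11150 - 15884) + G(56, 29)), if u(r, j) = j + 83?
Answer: 4606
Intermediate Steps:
u(r, j) = 83 + j
G(D, a) = -22 + a (G(D, a) = (1 + a) - 23 = -22 + a)
u(120, -204) - ((11150 - 15884) + G(56, 29)) = (83 - 204) - ((11150 - 15884) + (-22 + 29)) = -121 - (-4734 + 7) = -121 - 1*(-4727) = -121 + 4727 = 4606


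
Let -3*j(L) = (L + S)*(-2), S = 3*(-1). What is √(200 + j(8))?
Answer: √1830/3 ≈ 14.260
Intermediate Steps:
S = -3
j(L) = -2 + 2*L/3 (j(L) = -(L - 3)*(-2)/3 = -(-3 + L)*(-2)/3 = -(6 - 2*L)/3 = -2 + 2*L/3)
√(200 + j(8)) = √(200 + (-2 + (⅔)*8)) = √(200 + (-2 + 16/3)) = √(200 + 10/3) = √(610/3) = √1830/3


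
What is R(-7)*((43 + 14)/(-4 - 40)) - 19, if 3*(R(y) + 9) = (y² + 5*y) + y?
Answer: -114/11 ≈ -10.364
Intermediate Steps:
R(y) = -9 + 2*y + y²/3 (R(y) = -9 + ((y² + 5*y) + y)/3 = -9 + (y² + 6*y)/3 = -9 + (2*y + y²/3) = -9 + 2*y + y²/3)
R(-7)*((43 + 14)/(-4 - 40)) - 19 = (-9 + 2*(-7) + (⅓)*(-7)²)*((43 + 14)/(-4 - 40)) - 19 = (-9 - 14 + (⅓)*49)*(57/(-44)) - 19 = (-9 - 14 + 49/3)*(57*(-1/44)) - 19 = -20/3*(-57/44) - 19 = 95/11 - 19 = -114/11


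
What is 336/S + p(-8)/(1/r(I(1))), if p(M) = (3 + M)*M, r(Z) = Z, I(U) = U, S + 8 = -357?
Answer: 14264/365 ≈ 39.079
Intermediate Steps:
S = -365 (S = -8 - 357 = -365)
p(M) = M*(3 + M)
336/S + p(-8)/(1/r(I(1))) = 336/(-365) + (-8*(3 - 8))/(1/1) = 336*(-1/365) - 8*(-5)/1 = -336/365 + 40*1 = -336/365 + 40 = 14264/365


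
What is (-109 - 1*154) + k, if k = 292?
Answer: 29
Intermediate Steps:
(-109 - 1*154) + k = (-109 - 1*154) + 292 = (-109 - 154) + 292 = -263 + 292 = 29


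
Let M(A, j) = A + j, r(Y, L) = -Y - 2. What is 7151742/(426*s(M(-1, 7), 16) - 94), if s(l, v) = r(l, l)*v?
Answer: -3575871/27311 ≈ -130.93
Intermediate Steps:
r(Y, L) = -2 - Y
s(l, v) = v*(-2 - l) (s(l, v) = (-2 - l)*v = v*(-2 - l))
7151742/(426*s(M(-1, 7), 16) - 94) = 7151742/(426*(-1*16*(2 + (-1 + 7))) - 94) = 7151742/(426*(-1*16*(2 + 6)) - 94) = 7151742/(426*(-1*16*8) - 94) = 7151742/(426*(-128) - 94) = 7151742/(-54528 - 94) = 7151742/(-54622) = 7151742*(-1/54622) = -3575871/27311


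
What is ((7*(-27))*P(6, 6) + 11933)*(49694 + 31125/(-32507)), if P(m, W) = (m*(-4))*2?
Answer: 33930883251665/32507 ≈ 1.0438e+9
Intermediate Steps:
P(m, W) = -8*m (P(m, W) = -4*m*2 = -8*m)
((7*(-27))*P(6, 6) + 11933)*(49694 + 31125/(-32507)) = ((7*(-27))*(-8*6) + 11933)*(49694 + 31125/(-32507)) = (-189*(-48) + 11933)*(49694 + 31125*(-1/32507)) = (9072 + 11933)*(49694 - 31125/32507) = 21005*(1615371733/32507) = 33930883251665/32507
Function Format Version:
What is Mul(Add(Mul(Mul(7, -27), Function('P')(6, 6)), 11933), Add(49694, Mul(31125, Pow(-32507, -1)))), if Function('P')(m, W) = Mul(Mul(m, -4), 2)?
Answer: Rational(33930883251665, 32507) ≈ 1.0438e+9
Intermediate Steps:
Function('P')(m, W) = Mul(-8, m) (Function('P')(m, W) = Mul(Mul(-4, m), 2) = Mul(-8, m))
Mul(Add(Mul(Mul(7, -27), Function('P')(6, 6)), 11933), Add(49694, Mul(31125, Pow(-32507, -1)))) = Mul(Add(Mul(Mul(7, -27), Mul(-8, 6)), 11933), Add(49694, Mul(31125, Pow(-32507, -1)))) = Mul(Add(Mul(-189, -48), 11933), Add(49694, Mul(31125, Rational(-1, 32507)))) = Mul(Add(9072, 11933), Add(49694, Rational(-31125, 32507))) = Mul(21005, Rational(1615371733, 32507)) = Rational(33930883251665, 32507)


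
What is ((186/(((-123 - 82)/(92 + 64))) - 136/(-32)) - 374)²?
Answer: 175778109081/672400 ≈ 2.6142e+5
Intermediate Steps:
((186/(((-123 - 82)/(92 + 64))) - 136/(-32)) - 374)² = ((186/((-205/156)) - 136*(-1/32)) - 374)² = ((186/((-205*1/156)) + 17/4) - 374)² = ((186/(-205/156) + 17/4) - 374)² = ((186*(-156/205) + 17/4) - 374)² = ((-29016/205 + 17/4) - 374)² = (-112579/820 - 374)² = (-419259/820)² = 175778109081/672400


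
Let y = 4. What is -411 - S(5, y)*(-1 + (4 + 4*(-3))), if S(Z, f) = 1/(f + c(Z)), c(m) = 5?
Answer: -410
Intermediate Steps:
S(Z, f) = 1/(5 + f) (S(Z, f) = 1/(f + 5) = 1/(5 + f))
-411 - S(5, y)*(-1 + (4 + 4*(-3))) = -411 - (-1 + (4 + 4*(-3)))/(5 + 4) = -411 - (-1 + (4 - 12))/9 = -411 - (-1 - 8)/9 = -411 - (-9)/9 = -411 - 1*(-1) = -411 + 1 = -410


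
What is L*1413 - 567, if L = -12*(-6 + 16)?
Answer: -170127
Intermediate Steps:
L = -120 (L = -12*10 = -120)
L*1413 - 567 = -120*1413 - 567 = -169560 - 567 = -170127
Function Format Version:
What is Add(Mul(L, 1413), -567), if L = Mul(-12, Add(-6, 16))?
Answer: -170127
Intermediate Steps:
L = -120 (L = Mul(-12, 10) = -120)
Add(Mul(L, 1413), -567) = Add(Mul(-120, 1413), -567) = Add(-169560, -567) = -170127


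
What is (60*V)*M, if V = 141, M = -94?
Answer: -795240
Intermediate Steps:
(60*V)*M = (60*141)*(-94) = 8460*(-94) = -795240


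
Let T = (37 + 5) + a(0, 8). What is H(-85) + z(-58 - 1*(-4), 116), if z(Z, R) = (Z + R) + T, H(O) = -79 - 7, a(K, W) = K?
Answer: 18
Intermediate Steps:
T = 42 (T = (37 + 5) + 0 = 42 + 0 = 42)
H(O) = -86
z(Z, R) = 42 + R + Z (z(Z, R) = (Z + R) + 42 = (R + Z) + 42 = 42 + R + Z)
H(-85) + z(-58 - 1*(-4), 116) = -86 + (42 + 116 + (-58 - 1*(-4))) = -86 + (42 + 116 + (-58 + 4)) = -86 + (42 + 116 - 54) = -86 + 104 = 18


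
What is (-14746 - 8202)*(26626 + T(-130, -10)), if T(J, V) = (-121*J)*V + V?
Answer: 2998936432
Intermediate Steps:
T(J, V) = V - 121*J*V (T(J, V) = -121*J*V + V = V - 121*J*V)
(-14746 - 8202)*(26626 + T(-130, -10)) = (-14746 - 8202)*(26626 - 10*(1 - 121*(-130))) = -22948*(26626 - 10*(1 + 15730)) = -22948*(26626 - 10*15731) = -22948*(26626 - 157310) = -22948*(-130684) = 2998936432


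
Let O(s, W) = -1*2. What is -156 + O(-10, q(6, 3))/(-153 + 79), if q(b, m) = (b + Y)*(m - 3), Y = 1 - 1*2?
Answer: -5771/37 ≈ -155.97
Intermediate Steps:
Y = -1 (Y = 1 - 2 = -1)
q(b, m) = (-1 + b)*(-3 + m) (q(b, m) = (b - 1)*(m - 3) = (-1 + b)*(-3 + m))
O(s, W) = -2
-156 + O(-10, q(6, 3))/(-153 + 79) = -156 - 2/(-153 + 79) = -156 - 2/(-74) = -156 - 2*(-1/74) = -156 + 1/37 = -5771/37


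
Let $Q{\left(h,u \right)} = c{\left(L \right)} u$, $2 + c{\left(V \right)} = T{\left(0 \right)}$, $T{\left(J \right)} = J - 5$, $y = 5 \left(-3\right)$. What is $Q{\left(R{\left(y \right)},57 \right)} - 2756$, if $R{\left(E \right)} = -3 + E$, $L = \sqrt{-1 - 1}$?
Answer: $-3155$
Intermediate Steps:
$y = -15$
$L = i \sqrt{2}$ ($L = \sqrt{-2} = i \sqrt{2} \approx 1.4142 i$)
$T{\left(J \right)} = -5 + J$
$c{\left(V \right)} = -7$ ($c{\left(V \right)} = -2 + \left(-5 + 0\right) = -2 - 5 = -7$)
$Q{\left(h,u \right)} = - 7 u$
$Q{\left(R{\left(y \right)},57 \right)} - 2756 = \left(-7\right) 57 - 2756 = -399 - 2756 = -3155$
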